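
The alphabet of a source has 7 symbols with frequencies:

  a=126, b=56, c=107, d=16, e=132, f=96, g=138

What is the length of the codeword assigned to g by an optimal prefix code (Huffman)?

2

Repeatedly merge the two smallest:
combine d(16), b(56) → 72
combine 72, f(96) → 168
combine c(107), a(126) → 233
combine e(132), g(138) → 270
combine 168, 233 → 401
combine 270, 401 → 671
g sits 2 levels below the root, so its codeword is 2 bits.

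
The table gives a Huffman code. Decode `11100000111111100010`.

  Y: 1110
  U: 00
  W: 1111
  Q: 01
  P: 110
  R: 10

Read left to right; each codeword is recognised as soon as it completes (prefix code):
  1110→Y | 00→U | 00→U | 1111→W | 1110→Y | 00→U | 10→R
Decoded message: YUUWYUR

YUUWYUR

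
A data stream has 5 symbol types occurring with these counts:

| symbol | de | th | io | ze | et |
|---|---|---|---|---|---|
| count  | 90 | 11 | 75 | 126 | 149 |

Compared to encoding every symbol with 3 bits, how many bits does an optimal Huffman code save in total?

Fixed-length: 3 bits × 451 symbols = 1353 bits.
Huffman merges:
combine th(11), io(75) → 86
combine 86, de(90) → 176
combine ze(126), et(149) → 275
combine 176, 275 → 451
Huffman total = 86 + 176 + 275 + 451 = 988 bits.
Saving = 1353 − 988 = 365 bits.

365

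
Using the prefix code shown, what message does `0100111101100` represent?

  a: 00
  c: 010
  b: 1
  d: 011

cdbbda

Read left to right; each codeword is recognised as soon as it completes (prefix code):
  010→c | 011→d | 1→b | 1→b | 011→d | 00→a
Decoded message: cdbbda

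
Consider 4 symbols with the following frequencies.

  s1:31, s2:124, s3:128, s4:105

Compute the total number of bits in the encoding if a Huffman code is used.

Build the Huffman tree bottom-up:
s1(31) + s4(105) → 136
s2(124) + s3(128) → 252
136 + 252 → 388
The encoded length is the sum of every internal node's weight: 136 + 252 + 388 = 776 bits.

776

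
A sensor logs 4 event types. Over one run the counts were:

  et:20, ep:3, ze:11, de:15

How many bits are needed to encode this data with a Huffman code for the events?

92

Merge the two smallest weights repeatedly:
ep(3) + ze(11) → 14
14 + de(15) → 29
et(20) + 29 → 49
Each symbol's bit-cost is frequency × depth; summing gives 92 bits (equivalently 14 + 29 + 49).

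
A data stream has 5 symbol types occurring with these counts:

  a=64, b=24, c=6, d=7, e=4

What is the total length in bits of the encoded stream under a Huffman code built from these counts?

173

Greedily combine the two least-frequent nodes:
e(4) + c(6) → 10
d(7) + 10 → 17
17 + b(24) → 41
41 + a(64) → 105
The encoded length is the sum of every internal node's weight: 10 + 17 + 41 + 105 = 173 bits.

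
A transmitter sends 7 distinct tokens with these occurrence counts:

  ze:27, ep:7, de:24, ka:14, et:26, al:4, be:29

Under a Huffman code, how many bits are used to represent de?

3

Build the tree from the bottom:
combine al(4), ep(7) → 11
combine 11, ka(14) → 25
combine de(24), 25 → 49
combine et(26), ze(27) → 53
combine be(29), 49 → 78
combine 53, 78 → 131
de's leaf is at depth 3, giving a 3-bit codeword.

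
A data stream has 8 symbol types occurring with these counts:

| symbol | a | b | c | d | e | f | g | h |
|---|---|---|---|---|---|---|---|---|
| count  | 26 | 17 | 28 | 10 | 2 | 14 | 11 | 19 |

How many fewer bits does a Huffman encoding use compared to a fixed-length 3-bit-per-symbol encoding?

Fixed-length: 3 bits × 127 symbols = 381 bits.
Huffman merges:
merge e(2) and d(10): 12
merge g(11) and 12: 23
merge f(14) and b(17): 31
merge h(19) and 23: 42
merge a(26) and c(28): 54
merge 31 and 42: 73
merge 54 and 73: 127
Huffman total = 12 + 23 + 31 + 42 + 54 + 73 + 127 = 362 bits.
Saving = 381 − 362 = 19 bits.

19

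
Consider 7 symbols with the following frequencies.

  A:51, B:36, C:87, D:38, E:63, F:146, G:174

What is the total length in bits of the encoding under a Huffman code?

1539

Build the Huffman tree bottom-up:
combine B(36), D(38) → 74
combine A(51), E(63) → 114
combine 74, C(87) → 161
combine 114, F(146) → 260
combine 161, G(174) → 335
combine 260, 335 → 595
Each symbol's bit-cost is frequency × depth; summing gives 1539 bits (equivalently 74 + 114 + 161 + 260 + 335 + 595).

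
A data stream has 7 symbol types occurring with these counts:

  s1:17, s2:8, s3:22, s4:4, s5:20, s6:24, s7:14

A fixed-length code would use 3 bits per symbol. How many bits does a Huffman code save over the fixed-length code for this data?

34

Fixed-length: 3 bits × 109 symbols = 327 bits.
Huffman merges:
s4(4) + s2(8) → 12
12 + s7(14) → 26
s1(17) + s5(20) → 37
s3(22) + s6(24) → 46
26 + 37 → 63
46 + 63 → 109
Huffman total = 12 + 26 + 37 + 46 + 63 + 109 = 293 bits.
Saving = 327 − 293 = 34 bits.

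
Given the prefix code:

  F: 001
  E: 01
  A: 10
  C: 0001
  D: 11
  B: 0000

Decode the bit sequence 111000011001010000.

DACAEEB

Read left to right; each codeword is recognised as soon as it completes (prefix code):
  11→D | 10→A | 0001→C | 10→A | 01→E | 01→E | 0000→B
Decoded message: DACAEEB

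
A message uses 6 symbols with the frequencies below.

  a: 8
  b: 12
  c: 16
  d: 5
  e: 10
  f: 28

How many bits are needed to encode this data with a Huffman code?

Build the Huffman tree bottom-up:
combine d(5), a(8) → 13
combine e(10), b(12) → 22
combine 13, c(16) → 29
combine 22, f(28) → 50
combine 29, 50 → 79
The encoded length is the sum of every internal node's weight: 13 + 22 + 29 + 50 + 79 = 193 bits.

193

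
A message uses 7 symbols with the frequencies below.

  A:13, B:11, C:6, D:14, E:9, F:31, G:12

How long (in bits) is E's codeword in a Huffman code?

3

Repeatedly merge the two smallest:
C(6) + E(9) → 15
B(11) + G(12) → 23
A(13) + D(14) → 27
15 + 23 → 38
27 + F(31) → 58
38 + 58 → 96
E sits 3 levels below the root, so its codeword is 3 bits.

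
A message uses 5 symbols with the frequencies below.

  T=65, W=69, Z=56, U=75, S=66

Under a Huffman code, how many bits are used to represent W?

2

Huffman merges, smallest pair first:
merge Z(56) and T(65): 121
merge S(66) and W(69): 135
merge U(75) and 121: 196
merge 135 and 196: 331
W's leaf is at depth 2, giving a 2-bit codeword.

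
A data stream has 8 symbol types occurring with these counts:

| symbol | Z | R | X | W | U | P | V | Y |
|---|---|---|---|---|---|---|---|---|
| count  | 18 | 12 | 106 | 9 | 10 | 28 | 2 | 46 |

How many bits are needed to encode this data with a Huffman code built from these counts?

Merge the two smallest weights repeatedly:
V(2) + W(9) → 11
U(10) + 11 → 21
R(12) + Z(18) → 30
21 + P(28) → 49
30 + Y(46) → 76
49 + 76 → 125
X(106) + 125 → 231
The encoded length is the sum of every internal node's weight: 11 + 21 + 30 + 49 + 76 + 125 + 231 = 543 bits.

543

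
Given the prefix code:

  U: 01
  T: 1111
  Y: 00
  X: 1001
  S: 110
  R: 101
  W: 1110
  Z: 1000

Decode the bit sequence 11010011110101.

SXWR

Read left to right; each codeword is recognised as soon as it completes (prefix code):
  110→S | 1001→X | 1110→W | 101→R
Decoded message: SXWR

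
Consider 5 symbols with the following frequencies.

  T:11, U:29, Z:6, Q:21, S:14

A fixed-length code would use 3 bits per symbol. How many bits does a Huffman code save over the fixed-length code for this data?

64

Fixed-length: 3 bits × 81 symbols = 243 bits.
Huffman merges:
Z(6) + T(11) → 17
S(14) + 17 → 31
Q(21) + U(29) → 50
31 + 50 → 81
Huffman total = 17 + 31 + 50 + 81 = 179 bits.
Saving = 243 − 179 = 64 bits.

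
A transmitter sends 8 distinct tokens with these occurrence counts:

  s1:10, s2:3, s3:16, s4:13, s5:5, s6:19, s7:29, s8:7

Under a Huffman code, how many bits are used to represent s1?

Build the tree from the bottom:
combine s2(3), s5(5) → 8
combine s8(7), 8 → 15
combine s1(10), s4(13) → 23
combine 15, s3(16) → 31
combine s6(19), 23 → 42
combine s7(29), 31 → 60
combine 42, 60 → 102
s1 sits 3 levels below the root, so its codeword is 3 bits.

3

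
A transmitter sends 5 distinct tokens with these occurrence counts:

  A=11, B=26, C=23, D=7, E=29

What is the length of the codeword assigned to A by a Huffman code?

3

Huffman merges, smallest pair first:
combine D(7), A(11) → 18
combine 18, C(23) → 41
combine B(26), E(29) → 55
combine 41, 55 → 96
A sits 3 levels below the root, so its codeword is 3 bits.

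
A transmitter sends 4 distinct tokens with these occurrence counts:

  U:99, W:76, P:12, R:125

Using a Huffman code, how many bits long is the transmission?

587

Merge the two smallest weights repeatedly:
combine P(12), W(76) → 88
combine 88, U(99) → 187
combine R(125), 187 → 312
Each symbol's bit-cost is frequency × depth; summing gives 587 bits (equivalently 88 + 187 + 312).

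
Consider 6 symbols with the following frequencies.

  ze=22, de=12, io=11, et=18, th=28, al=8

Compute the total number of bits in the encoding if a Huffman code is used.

Merge the two smallest weights repeatedly:
merge al(8) and io(11): 19
merge de(12) and et(18): 30
merge 19 and ze(22): 41
merge th(28) and 30: 58
merge 41 and 58: 99
The encoded length is the sum of every internal node's weight: 19 + 30 + 41 + 58 + 99 = 247 bits.

247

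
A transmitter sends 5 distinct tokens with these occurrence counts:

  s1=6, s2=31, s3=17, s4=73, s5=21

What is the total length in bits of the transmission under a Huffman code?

290

Build the Huffman tree bottom-up:
merge s1(6) and s3(17): 23
merge s5(21) and 23: 44
merge s2(31) and 44: 75
merge s4(73) and 75: 148
The encoded length is the sum of every internal node's weight: 23 + 44 + 75 + 148 = 290 bits.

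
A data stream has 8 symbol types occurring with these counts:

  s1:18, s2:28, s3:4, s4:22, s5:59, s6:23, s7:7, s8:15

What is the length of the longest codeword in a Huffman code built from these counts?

Merge the two lowest-weight nodes at each step:
s3(4) + s7(7) → 11
11 + s8(15) → 26
s1(18) + s4(22) → 40
s6(23) + 26 → 49
s2(28) + 40 → 68
49 + s5(59) → 108
68 + 108 → 176
The first pair merged (s3, s7) ends up deepest, at depth 5.

5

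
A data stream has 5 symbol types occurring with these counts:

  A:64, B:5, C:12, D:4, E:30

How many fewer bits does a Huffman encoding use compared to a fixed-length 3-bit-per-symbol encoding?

149

Fixed-length: 3 bits × 115 symbols = 345 bits.
Huffman merges:
merge D(4) and B(5): 9
merge 9 and C(12): 21
merge 21 and E(30): 51
merge 51 and A(64): 115
Huffman total = 9 + 21 + 51 + 115 = 196 bits.
Saving = 345 − 196 = 149 bits.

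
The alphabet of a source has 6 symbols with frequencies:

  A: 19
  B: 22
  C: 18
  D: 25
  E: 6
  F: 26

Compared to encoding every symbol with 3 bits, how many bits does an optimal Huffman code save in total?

51

Fixed-length: 3 bits × 116 symbols = 348 bits.
Huffman merges:
combine E(6), C(18) → 24
combine A(19), B(22) → 41
combine 24, D(25) → 49
combine F(26), 41 → 67
combine 49, 67 → 116
Huffman total = 24 + 41 + 49 + 67 + 116 = 297 bits.
Saving = 348 − 297 = 51 bits.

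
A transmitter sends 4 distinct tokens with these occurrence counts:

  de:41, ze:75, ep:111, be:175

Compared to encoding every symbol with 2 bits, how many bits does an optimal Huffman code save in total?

Fixed-length: 2 bits × 402 symbols = 804 bits.
Huffman merges:
de(41) + ze(75) → 116
ep(111) + 116 → 227
be(175) + 227 → 402
Huffman total = 116 + 227 + 402 = 745 bits.
Saving = 804 − 745 = 59 bits.

59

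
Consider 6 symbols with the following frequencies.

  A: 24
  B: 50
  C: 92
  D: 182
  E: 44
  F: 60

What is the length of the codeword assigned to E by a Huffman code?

Huffman merges, smallest pair first:
A(24) + E(44) → 68
B(50) + F(60) → 110
68 + C(92) → 160
110 + 160 → 270
D(182) + 270 → 452
The subtree containing E is merged 4 times, so code length = 4.

4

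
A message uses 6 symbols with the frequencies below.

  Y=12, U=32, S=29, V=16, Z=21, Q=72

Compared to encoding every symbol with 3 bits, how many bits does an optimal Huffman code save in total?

Fixed-length: 3 bits × 182 symbols = 546 bits.
Huffman merges:
Y(12) + V(16) → 28
Z(21) + 28 → 49
S(29) + U(32) → 61
49 + 61 → 110
Q(72) + 110 → 182
Huffman total = 28 + 49 + 61 + 110 + 182 = 430 bits.
Saving = 546 − 430 = 116 bits.

116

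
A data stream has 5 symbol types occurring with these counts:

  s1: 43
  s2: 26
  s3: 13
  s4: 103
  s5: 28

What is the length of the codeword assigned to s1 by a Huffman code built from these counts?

2

Build the tree from the bottom:
combine s3(13), s2(26) → 39
combine s5(28), 39 → 67
combine s1(43), 67 → 110
combine s4(103), 110 → 213
s1's leaf is at depth 2, giving a 2-bit codeword.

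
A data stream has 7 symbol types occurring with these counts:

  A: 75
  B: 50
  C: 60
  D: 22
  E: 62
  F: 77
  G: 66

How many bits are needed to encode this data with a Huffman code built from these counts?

1156

Greedily combine the two least-frequent nodes:
D(22) + B(50) → 72
C(60) + E(62) → 122
G(66) + 72 → 138
A(75) + F(77) → 152
122 + 138 → 260
152 + 260 → 412
The encoded length is the sum of every internal node's weight: 72 + 122 + 138 + 152 + 260 + 412 = 1156 bits.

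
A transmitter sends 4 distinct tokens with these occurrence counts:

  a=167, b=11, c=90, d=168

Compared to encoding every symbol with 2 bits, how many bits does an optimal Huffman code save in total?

67

Fixed-length: 2 bits × 436 symbols = 872 bits.
Huffman merges:
combine b(11), c(90) → 101
combine 101, a(167) → 268
combine d(168), 268 → 436
Huffman total = 101 + 268 + 436 = 805 bits.
Saving = 872 − 805 = 67 bits.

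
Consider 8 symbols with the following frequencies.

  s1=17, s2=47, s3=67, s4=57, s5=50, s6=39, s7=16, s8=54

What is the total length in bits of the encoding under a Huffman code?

Merge the two smallest weights repeatedly:
merge s7(16) and s1(17): 33
merge 33 and s6(39): 72
merge s2(47) and s5(50): 97
merge s8(54) and s4(57): 111
merge s3(67) and 72: 139
merge 97 and 111: 208
merge 139 and 208: 347
The encoded length is the sum of every internal node's weight: 33 + 72 + 97 + 111 + 139 + 208 + 347 = 1007 bits.

1007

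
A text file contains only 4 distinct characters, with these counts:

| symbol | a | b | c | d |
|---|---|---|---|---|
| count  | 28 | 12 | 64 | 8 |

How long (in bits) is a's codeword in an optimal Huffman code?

2

Repeatedly merge the two smallest:
merge d(8) and b(12): 20
merge 20 and a(28): 48
merge 48 and c(64): 112
a's leaf is at depth 2, giving a 2-bit codeword.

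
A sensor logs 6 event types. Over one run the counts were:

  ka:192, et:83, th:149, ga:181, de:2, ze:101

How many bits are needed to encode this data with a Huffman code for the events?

Merge the two smallest weights repeatedly:
merge de(2) and et(83): 85
merge 85 and ze(101): 186
merge th(149) and ga(181): 330
merge 186 and ka(192): 378
merge 330 and 378: 708
Each symbol's bit-cost is frequency × depth; summing gives 1687 bits (equivalently 85 + 186 + 330 + 378 + 708).

1687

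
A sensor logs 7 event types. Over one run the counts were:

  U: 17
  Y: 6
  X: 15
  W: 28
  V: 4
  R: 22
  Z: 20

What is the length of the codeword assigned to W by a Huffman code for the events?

Repeatedly merge the two smallest:
V(4) + Y(6) → 10
10 + X(15) → 25
U(17) + Z(20) → 37
R(22) + 25 → 47
W(28) + 37 → 65
47 + 65 → 112
W sits 2 levels below the root, so its codeword is 2 bits.

2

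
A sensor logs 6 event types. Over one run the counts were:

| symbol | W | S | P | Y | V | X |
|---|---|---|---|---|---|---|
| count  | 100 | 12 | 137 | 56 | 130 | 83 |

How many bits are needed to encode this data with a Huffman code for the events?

1255

Build the Huffman tree bottom-up:
combine S(12), Y(56) → 68
combine 68, X(83) → 151
combine W(100), V(130) → 230
combine P(137), 151 → 288
combine 230, 288 → 518
Total encoded bits = sum of merged weights = 68 + 151 + 230 + 288 + 518 = 1255.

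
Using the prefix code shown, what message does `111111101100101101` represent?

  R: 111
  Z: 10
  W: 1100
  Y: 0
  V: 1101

Read left to right; each codeword is recognised as soon as it completes (prefix code):
  111→R | 111→R | 10→Z | 1100→W | 10→Z | 1101→V
Decoded message: RRZWZV

RRZWZV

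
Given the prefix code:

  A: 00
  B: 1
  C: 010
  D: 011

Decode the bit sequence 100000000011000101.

Read left to right; each codeword is recognised as soon as it completes (prefix code):
  1→B | 00→A | 00→A | 00→A | 00→A | 011→D | 00→A | 010→C | 1→B
Decoded message: BAAAADACB

BAAAADACB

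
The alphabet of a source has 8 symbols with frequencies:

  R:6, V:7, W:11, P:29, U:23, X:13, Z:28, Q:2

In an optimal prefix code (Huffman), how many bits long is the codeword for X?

3

Repeatedly merge the two smallest:
merge Q(2) and R(6): 8
merge V(7) and 8: 15
merge W(11) and X(13): 24
merge 15 and U(23): 38
merge 24 and Z(28): 52
merge P(29) and 38: 67
merge 52 and 67: 119
The subtree containing X is merged 3 times, so code length = 3.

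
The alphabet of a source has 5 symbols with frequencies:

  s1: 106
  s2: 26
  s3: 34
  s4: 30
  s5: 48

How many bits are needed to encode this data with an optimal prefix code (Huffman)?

Merge the two smallest weights repeatedly:
s2(26) + s4(30) → 56
s3(34) + s5(48) → 82
56 + 82 → 138
s1(106) + 138 → 244
Each symbol's bit-cost is frequency × depth; summing gives 520 bits (equivalently 56 + 82 + 138 + 244).

520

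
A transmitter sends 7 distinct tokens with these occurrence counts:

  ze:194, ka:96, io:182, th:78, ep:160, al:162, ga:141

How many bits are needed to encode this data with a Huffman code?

Greedily combine the two least-frequent nodes:
merge th(78) and ka(96): 174
merge ga(141) and ep(160): 301
merge al(162) and 174: 336
merge io(182) and ze(194): 376
merge 301 and 336: 637
merge 376 and 637: 1013
Each symbol's bit-cost is frequency × depth; summing gives 2837 bits (equivalently 174 + 301 + 336 + 376 + 637 + 1013).

2837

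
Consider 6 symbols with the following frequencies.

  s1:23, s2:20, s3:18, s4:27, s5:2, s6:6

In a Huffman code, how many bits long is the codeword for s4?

Repeatedly merge the two smallest:
s5(2) + s6(6) → 8
8 + s3(18) → 26
s2(20) + s1(23) → 43
26 + s4(27) → 53
43 + 53 → 96
s4 sits 2 levels below the root, so its codeword is 2 bits.

2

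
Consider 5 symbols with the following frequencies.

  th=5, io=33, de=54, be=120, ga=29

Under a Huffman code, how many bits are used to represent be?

Build the tree from the bottom:
th(5) + ga(29) → 34
io(33) + 34 → 67
de(54) + 67 → 121
be(120) + 121 → 241
be is merged only at the final step, so code length = 1.

1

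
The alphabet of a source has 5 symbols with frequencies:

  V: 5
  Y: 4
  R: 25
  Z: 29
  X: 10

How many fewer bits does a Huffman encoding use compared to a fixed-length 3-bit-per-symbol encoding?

74

Fixed-length: 3 bits × 73 symbols = 219 bits.
Huffman merges:
combine Y(4), V(5) → 9
combine 9, X(10) → 19
combine 19, R(25) → 44
combine Z(29), 44 → 73
Huffman total = 9 + 19 + 44 + 73 = 145 bits.
Saving = 219 − 145 = 74 bits.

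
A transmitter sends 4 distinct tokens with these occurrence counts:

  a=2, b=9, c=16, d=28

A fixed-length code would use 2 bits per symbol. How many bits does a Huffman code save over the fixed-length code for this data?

Fixed-length: 2 bits × 55 symbols = 110 bits.
Huffman merges:
merge a(2) and b(9): 11
merge 11 and c(16): 27
merge 27 and d(28): 55
Huffman total = 11 + 27 + 55 = 93 bits.
Saving = 110 − 93 = 17 bits.

17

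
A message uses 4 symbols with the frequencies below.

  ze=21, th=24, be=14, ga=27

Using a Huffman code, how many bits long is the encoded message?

172

Greedily combine the two least-frequent nodes:
be(14) + ze(21) → 35
th(24) + ga(27) → 51
35 + 51 → 86
The encoded length is the sum of every internal node's weight: 35 + 51 + 86 = 172 bits.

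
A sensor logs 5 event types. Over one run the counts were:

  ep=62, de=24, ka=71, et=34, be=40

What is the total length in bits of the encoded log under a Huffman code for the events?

Build the Huffman tree bottom-up:
merge de(24) and et(34): 58
merge be(40) and 58: 98
merge ep(62) and ka(71): 133
merge 98 and 133: 231
Each symbol's bit-cost is frequency × depth; summing gives 520 bits (equivalently 58 + 98 + 133 + 231).

520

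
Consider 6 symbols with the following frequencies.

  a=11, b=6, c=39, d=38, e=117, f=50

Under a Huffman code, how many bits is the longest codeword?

Merge the two lowest-weight nodes at each step:
merge b(6) and a(11): 17
merge 17 and d(38): 55
merge c(39) and f(50): 89
merge 55 and 89: 144
merge e(117) and 144: 261
The first pair merged (b, a) ends up deepest, at depth 4.

4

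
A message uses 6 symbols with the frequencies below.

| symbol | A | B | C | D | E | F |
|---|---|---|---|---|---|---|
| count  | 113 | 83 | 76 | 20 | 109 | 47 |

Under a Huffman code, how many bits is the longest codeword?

Merge the two lowest-weight nodes at each step:
merge D(20) and F(47): 67
merge 67 and C(76): 143
merge B(83) and E(109): 192
merge A(113) and 143: 256
merge 192 and 256: 448
The rarest symbols sit at the bottom; the longest codeword is 4 bits.

4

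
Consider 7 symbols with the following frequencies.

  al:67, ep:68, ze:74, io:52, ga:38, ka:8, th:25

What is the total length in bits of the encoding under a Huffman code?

Merge the two smallest weights repeatedly:
combine ka(8), th(25) → 33
combine 33, ga(38) → 71
combine io(52), al(67) → 119
combine ep(68), 71 → 139
combine ze(74), 119 → 193
combine 139, 193 → 332
Each symbol's bit-cost is frequency × depth; summing gives 887 bits (equivalently 33 + 71 + 119 + 139 + 193 + 332).

887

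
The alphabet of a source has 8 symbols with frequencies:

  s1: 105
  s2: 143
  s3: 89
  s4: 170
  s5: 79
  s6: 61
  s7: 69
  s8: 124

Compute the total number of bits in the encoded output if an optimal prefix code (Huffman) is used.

Greedily combine the two least-frequent nodes:
combine s6(61), s7(69) → 130
combine s5(79), s3(89) → 168
combine s1(105), s8(124) → 229
combine 130, s2(143) → 273
combine 168, s4(170) → 338
combine 229, 273 → 502
combine 338, 502 → 840
Each symbol's bit-cost is frequency × depth; summing gives 2480 bits (equivalently 130 + 168 + 229 + 273 + 338 + 502 + 840).

2480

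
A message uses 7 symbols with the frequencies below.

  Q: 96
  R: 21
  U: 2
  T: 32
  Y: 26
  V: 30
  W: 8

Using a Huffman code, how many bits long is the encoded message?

Build the Huffman tree bottom-up:
U(2) + W(8) → 10
10 + R(21) → 31
Y(26) + V(30) → 56
31 + T(32) → 63
56 + 63 → 119
Q(96) + 119 → 215
Total encoded bits = sum of merged weights = 10 + 31 + 56 + 63 + 119 + 215 = 494.

494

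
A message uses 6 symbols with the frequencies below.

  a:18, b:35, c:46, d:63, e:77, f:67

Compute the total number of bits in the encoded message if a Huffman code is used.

764

Greedily combine the two least-frequent nodes:
combine a(18), b(35) → 53
combine c(46), 53 → 99
combine d(63), f(67) → 130
combine e(77), 99 → 176
combine 130, 176 → 306
Total encoded bits = sum of merged weights = 53 + 99 + 130 + 176 + 306 = 764.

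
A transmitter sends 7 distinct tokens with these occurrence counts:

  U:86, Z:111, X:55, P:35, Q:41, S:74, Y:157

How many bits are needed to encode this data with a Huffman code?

Greedily combine the two least-frequent nodes:
P(35) + Q(41) → 76
X(55) + S(74) → 129
76 + U(86) → 162
Z(111) + 129 → 240
Y(157) + 162 → 319
240 + 319 → 559
Each symbol's bit-cost is frequency × depth; summing gives 1485 bits (equivalently 76 + 129 + 162 + 240 + 319 + 559).

1485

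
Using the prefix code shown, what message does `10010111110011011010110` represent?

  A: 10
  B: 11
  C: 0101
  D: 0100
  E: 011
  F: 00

Read left to right; each codeword is recognised as soon as it completes (prefix code):
  10→A | 0101→C | 11→B | 11→B | 00→F | 11→B | 011→E | 0101→C | 10→A
Decoded message: ACBBFBECA

ACBBFBECA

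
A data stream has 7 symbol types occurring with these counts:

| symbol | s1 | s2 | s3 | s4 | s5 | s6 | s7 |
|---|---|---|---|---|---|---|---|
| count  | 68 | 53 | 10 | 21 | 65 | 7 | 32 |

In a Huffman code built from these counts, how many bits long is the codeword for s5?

2

Build the tree from the bottom:
s6(7) + s3(10) → 17
17 + s4(21) → 38
s7(32) + 38 → 70
s2(53) + s5(65) → 118
s1(68) + 70 → 138
118 + 138 → 256
s5's leaf is at depth 2, giving a 2-bit codeword.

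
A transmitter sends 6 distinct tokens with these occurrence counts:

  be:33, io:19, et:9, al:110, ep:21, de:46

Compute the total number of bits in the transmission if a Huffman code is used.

Merge the two smallest weights repeatedly:
et(9) + io(19) → 28
ep(21) + 28 → 49
be(33) + de(46) → 79
49 + 79 → 128
al(110) + 128 → 238
Total encoded bits = sum of merged weights = 28 + 49 + 79 + 128 + 238 = 522.

522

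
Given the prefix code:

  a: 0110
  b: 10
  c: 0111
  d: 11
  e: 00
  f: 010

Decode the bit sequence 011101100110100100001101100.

caabfeade

Read left to right; each codeword is recognised as soon as it completes (prefix code):
  0111→c | 0110→a | 0110→a | 10→b | 010→f | 00→e | 0110→a | 11→d | 00→e
Decoded message: caabfeade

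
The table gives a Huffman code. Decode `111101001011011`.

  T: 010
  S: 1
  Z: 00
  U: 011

SSSSTTSSU

Read left to right; each codeword is recognised as soon as it completes (prefix code):
  1→S | 1→S | 1→S | 1→S | 010→T | 010→T | 1→S | 1→S | 011→U
Decoded message: SSSSTTSSU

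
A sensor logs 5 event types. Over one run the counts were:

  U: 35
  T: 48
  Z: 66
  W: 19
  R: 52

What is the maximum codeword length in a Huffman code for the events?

Merge the two lowest-weight nodes at each step:
combine W(19), U(35) → 54
combine T(48), R(52) → 100
combine 54, Z(66) → 120
combine 100, 120 → 220
The rarest symbols sit at the bottom; the longest codeword is 3 bits.

3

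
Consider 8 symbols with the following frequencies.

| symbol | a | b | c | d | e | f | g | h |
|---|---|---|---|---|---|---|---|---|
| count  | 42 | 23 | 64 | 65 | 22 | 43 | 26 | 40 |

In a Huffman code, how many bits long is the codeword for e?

Build the tree from the bottom:
combine e(22), b(23) → 45
combine g(26), h(40) → 66
combine a(42), f(43) → 85
combine 45, c(64) → 109
combine d(65), 66 → 131
combine 85, 109 → 194
combine 131, 194 → 325
The subtree containing e is merged 4 times, so code length = 4.

4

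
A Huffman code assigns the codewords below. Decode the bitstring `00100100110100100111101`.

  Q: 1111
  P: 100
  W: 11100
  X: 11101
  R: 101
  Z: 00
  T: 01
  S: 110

ZPPSPPQT

Read left to right; each codeword is recognised as soon as it completes (prefix code):
  00→Z | 100→P | 100→P | 110→S | 100→P | 100→P | 1111→Q | 01→T
Decoded message: ZPPSPPQT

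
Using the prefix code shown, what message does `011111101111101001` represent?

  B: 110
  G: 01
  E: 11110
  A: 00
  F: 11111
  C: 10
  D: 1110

Read left to right; each codeword is recognised as soon as it completes (prefix code):
  01→G | 11111→F | 01→G | 11110→E | 10→C | 01→G
Decoded message: GFGECG

GFGECG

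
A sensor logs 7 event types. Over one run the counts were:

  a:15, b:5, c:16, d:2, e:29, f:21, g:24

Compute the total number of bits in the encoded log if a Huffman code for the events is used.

Merge the two smallest weights repeatedly:
merge d(2) and b(5): 7
merge 7 and a(15): 22
merge c(16) and f(21): 37
merge 22 and g(24): 46
merge e(29) and 37: 66
merge 46 and 66: 112
The encoded length is the sum of every internal node's weight: 7 + 22 + 37 + 46 + 66 + 112 = 290 bits.

290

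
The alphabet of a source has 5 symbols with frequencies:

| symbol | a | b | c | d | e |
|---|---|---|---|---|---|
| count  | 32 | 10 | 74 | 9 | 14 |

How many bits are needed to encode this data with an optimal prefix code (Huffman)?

256

Merge the two smallest weights repeatedly:
merge d(9) and b(10): 19
merge e(14) and 19: 33
merge a(32) and 33: 65
merge 65 and c(74): 139
Each symbol's bit-cost is frequency × depth; summing gives 256 bits (equivalently 19 + 33 + 65 + 139).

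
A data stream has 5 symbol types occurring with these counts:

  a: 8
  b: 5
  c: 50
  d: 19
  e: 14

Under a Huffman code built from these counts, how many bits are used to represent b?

Huffman merges, smallest pair first:
b(5) + a(8) → 13
13 + e(14) → 27
d(19) + 27 → 46
46 + c(50) → 96
The subtree containing b is merged 4 times, so code length = 4.

4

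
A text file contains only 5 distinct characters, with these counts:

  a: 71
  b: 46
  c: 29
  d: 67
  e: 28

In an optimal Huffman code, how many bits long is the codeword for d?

Build the tree from the bottom:
merge e(28) and c(29): 57
merge b(46) and 57: 103
merge d(67) and a(71): 138
merge 103 and 138: 241
The subtree containing d is merged 2 times, so code length = 2.

2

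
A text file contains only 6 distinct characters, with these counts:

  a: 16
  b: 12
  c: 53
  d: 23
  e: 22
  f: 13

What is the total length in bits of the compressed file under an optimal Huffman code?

Build the Huffman tree bottom-up:
merge b(12) and f(13): 25
merge a(16) and e(22): 38
merge d(23) and 25: 48
merge 38 and 48: 86
merge c(53) and 86: 139
The encoded length is the sum of every internal node's weight: 25 + 38 + 48 + 86 + 139 = 336 bits.

336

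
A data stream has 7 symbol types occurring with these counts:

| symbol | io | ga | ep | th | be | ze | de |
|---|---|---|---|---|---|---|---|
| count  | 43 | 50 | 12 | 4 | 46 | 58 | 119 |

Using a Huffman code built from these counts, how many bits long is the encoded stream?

833

Build the Huffman tree bottom-up:
th(4) + ep(12) → 16
16 + io(43) → 59
be(46) + ga(50) → 96
ze(58) + 59 → 117
96 + 117 → 213
de(119) + 213 → 332
Total encoded bits = sum of merged weights = 16 + 59 + 96 + 117 + 213 + 332 = 833.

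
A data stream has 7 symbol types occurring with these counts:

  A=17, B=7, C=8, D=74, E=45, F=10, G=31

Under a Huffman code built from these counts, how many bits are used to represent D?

1

Huffman merges, smallest pair first:
combine B(7), C(8) → 15
combine F(10), 15 → 25
combine A(17), 25 → 42
combine G(31), 42 → 73
combine E(45), 73 → 118
combine D(74), 118 → 192
D sits one level below the root: a 1-bit codeword.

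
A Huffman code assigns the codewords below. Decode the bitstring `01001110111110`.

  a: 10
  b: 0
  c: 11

babcacca

Read left to right; each codeword is recognised as soon as it completes (prefix code):
  0→b | 10→a | 0→b | 11→c | 10→a | 11→c | 11→c | 10→a
Decoded message: babcacca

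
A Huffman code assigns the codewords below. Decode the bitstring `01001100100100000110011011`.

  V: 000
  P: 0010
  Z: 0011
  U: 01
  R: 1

Read left to right; each codeword is recognised as soon as it completes (prefix code):
  01→U | 0011→Z | 0010→P | 01→U | 000→V | 0011→Z | 0011→Z | 01→U | 1→R
Decoded message: UZPUVZZUR

UZPUVZZUR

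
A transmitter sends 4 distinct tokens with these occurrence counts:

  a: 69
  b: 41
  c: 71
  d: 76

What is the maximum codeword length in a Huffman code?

2

Merge the two lowest-weight nodes at each step:
merge b(41) and a(69): 110
merge c(71) and d(76): 147
merge 110 and 147: 257
The rarest symbols sit at the bottom; the longest codeword is 2 bits.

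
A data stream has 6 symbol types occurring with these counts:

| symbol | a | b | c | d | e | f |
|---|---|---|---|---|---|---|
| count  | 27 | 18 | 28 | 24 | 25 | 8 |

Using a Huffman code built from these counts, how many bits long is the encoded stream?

335

Merge the two smallest weights repeatedly:
f(8) + b(18) → 26
d(24) + e(25) → 49
26 + a(27) → 53
c(28) + 49 → 77
53 + 77 → 130
Total encoded bits = sum of merged weights = 26 + 49 + 53 + 77 + 130 = 335.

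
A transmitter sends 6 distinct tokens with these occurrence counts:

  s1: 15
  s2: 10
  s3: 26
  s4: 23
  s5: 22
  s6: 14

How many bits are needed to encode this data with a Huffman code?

281

Greedily combine the two least-frequent nodes:
combine s2(10), s6(14) → 24
combine s1(15), s5(22) → 37
combine s4(23), 24 → 47
combine s3(26), 37 → 63
combine 47, 63 → 110
Total encoded bits = sum of merged weights = 24 + 37 + 47 + 63 + 110 = 281.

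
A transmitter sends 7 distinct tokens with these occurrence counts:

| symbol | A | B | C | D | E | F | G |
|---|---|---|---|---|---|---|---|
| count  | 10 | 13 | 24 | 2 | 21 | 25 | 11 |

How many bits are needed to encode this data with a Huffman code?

Build the Huffman tree bottom-up:
D(2) + A(10) → 12
G(11) + 12 → 23
B(13) + E(21) → 34
23 + C(24) → 47
F(25) + 34 → 59
47 + 59 → 106
The encoded length is the sum of every internal node's weight: 12 + 23 + 34 + 47 + 59 + 106 = 281 bits.

281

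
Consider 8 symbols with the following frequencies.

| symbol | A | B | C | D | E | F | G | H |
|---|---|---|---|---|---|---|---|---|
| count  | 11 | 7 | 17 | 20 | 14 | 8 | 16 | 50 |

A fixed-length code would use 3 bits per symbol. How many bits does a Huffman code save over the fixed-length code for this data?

Fixed-length: 3 bits × 143 symbols = 429 bits.
Huffman merges:
merge B(7) and F(8): 15
merge A(11) and E(14): 25
merge 15 and G(16): 31
merge C(17) and D(20): 37
merge 25 and 31: 56
merge 37 and H(50): 87
merge 56 and 87: 143
Huffman total = 15 + 25 + 31 + 37 + 56 + 87 + 143 = 394 bits.
Saving = 429 − 394 = 35 bits.

35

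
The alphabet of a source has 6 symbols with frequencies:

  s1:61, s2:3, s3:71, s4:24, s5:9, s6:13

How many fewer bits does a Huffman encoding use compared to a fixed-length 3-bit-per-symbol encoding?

166

Fixed-length: 3 bits × 181 symbols = 543 bits.
Huffman merges:
combine s2(3), s5(9) → 12
combine 12, s6(13) → 25
combine s4(24), 25 → 49
combine 49, s1(61) → 110
combine s3(71), 110 → 181
Huffman total = 12 + 25 + 49 + 110 + 181 = 377 bits.
Saving = 543 − 377 = 166 bits.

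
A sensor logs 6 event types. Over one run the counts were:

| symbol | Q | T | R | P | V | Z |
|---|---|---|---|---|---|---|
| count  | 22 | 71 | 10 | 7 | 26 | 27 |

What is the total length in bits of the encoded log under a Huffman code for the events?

364

Merge the two smallest weights repeatedly:
combine P(7), R(10) → 17
combine 17, Q(22) → 39
combine V(26), Z(27) → 53
combine 39, 53 → 92
combine T(71), 92 → 163
Each symbol's bit-cost is frequency × depth; summing gives 364 bits (equivalently 17 + 39 + 53 + 92 + 163).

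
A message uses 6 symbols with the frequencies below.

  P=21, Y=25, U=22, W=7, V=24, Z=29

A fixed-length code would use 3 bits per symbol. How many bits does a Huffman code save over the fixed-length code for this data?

Fixed-length: 3 bits × 128 symbols = 384 bits.
Huffman merges:
combine W(7), P(21) → 28
combine U(22), V(24) → 46
combine Y(25), 28 → 53
combine Z(29), 46 → 75
combine 53, 75 → 128
Huffman total = 28 + 46 + 53 + 75 + 128 = 330 bits.
Saving = 384 − 330 = 54 bits.

54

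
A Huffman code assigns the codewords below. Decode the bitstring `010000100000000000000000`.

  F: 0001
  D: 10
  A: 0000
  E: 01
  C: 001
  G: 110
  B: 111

EADAAAA

Read left to right; each codeword is recognised as soon as it completes (prefix code):
  01→E | 0000→A | 10→D | 0000→A | 0000→A | 0000→A | 0000→A
Decoded message: EADAAAA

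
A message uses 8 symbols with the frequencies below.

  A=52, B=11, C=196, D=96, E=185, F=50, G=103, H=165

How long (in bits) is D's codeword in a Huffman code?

3

Build the tree from the bottom:
merge B(11) and F(50): 61
merge A(52) and 61: 113
merge D(96) and G(103): 199
merge 113 and H(165): 278
merge E(185) and C(196): 381
merge 199 and 278: 477
merge 381 and 477: 858
The subtree containing D is merged 3 times, so code length = 3.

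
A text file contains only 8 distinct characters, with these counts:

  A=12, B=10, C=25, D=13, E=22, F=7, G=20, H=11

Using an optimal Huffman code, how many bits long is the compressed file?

352

Greedily combine the two least-frequent nodes:
merge F(7) and B(10): 17
merge H(11) and A(12): 23
merge D(13) and 17: 30
merge G(20) and E(22): 42
merge 23 and C(25): 48
merge 30 and 42: 72
merge 48 and 72: 120
The encoded length is the sum of every internal node's weight: 17 + 23 + 30 + 42 + 48 + 72 + 120 = 352 bits.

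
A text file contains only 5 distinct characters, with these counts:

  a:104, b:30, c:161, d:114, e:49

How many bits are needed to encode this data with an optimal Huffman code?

995

Build the Huffman tree bottom-up:
b(30) + e(49) → 79
79 + a(104) → 183
d(114) + c(161) → 275
183 + 275 → 458
Total encoded bits = sum of merged weights = 79 + 183 + 275 + 458 = 995.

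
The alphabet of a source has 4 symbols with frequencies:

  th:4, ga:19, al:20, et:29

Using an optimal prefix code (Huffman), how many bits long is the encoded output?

138

Greedily combine the two least-frequent nodes:
th(4) + ga(19) → 23
al(20) + 23 → 43
et(29) + 43 → 72
Total encoded bits = sum of merged weights = 23 + 43 + 72 = 138.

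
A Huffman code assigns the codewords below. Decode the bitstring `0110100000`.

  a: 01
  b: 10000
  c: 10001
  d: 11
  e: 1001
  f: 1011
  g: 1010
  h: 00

Read left to right; each codeword is recognised as soon as it completes (prefix code):
  01→a | 1010→g | 00→h | 00→h
Decoded message: aghh

aghh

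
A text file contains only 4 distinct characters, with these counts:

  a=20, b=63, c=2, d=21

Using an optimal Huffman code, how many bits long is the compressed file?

171

Build the Huffman tree bottom-up:
merge c(2) and a(20): 22
merge d(21) and 22: 43
merge 43 and b(63): 106
The encoded length is the sum of every internal node's weight: 22 + 43 + 106 = 171 bits.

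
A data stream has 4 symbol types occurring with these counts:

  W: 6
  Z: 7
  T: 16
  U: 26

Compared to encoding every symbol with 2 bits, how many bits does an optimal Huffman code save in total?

13

Fixed-length: 2 bits × 55 symbols = 110 bits.
Huffman merges:
combine W(6), Z(7) → 13
combine 13, T(16) → 29
combine U(26), 29 → 55
Huffman total = 13 + 29 + 55 = 97 bits.
Saving = 110 − 97 = 13 bits.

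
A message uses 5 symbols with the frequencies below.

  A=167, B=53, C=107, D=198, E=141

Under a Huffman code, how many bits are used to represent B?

Repeatedly merge the two smallest:
merge B(53) and C(107): 160
merge E(141) and 160: 301
merge A(167) and D(198): 365
merge 301 and 365: 666
The subtree containing B is merged 3 times, so code length = 3.

3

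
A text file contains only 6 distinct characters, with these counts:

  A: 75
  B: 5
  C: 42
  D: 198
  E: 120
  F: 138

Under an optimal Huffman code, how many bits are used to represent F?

Repeatedly merge the two smallest:
combine B(5), C(42) → 47
combine 47, A(75) → 122
combine E(120), 122 → 242
combine F(138), D(198) → 336
combine 242, 336 → 578
F's leaf is at depth 2, giving a 2-bit codeword.

2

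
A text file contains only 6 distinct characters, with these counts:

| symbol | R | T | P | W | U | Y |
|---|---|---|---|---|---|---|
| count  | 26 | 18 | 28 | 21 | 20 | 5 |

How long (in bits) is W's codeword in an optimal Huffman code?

Repeatedly merge the two smallest:
merge Y(5) and T(18): 23
merge U(20) and W(21): 41
merge 23 and R(26): 49
merge P(28) and 41: 69
merge 49 and 69: 118
W's leaf is at depth 3, giving a 3-bit codeword.

3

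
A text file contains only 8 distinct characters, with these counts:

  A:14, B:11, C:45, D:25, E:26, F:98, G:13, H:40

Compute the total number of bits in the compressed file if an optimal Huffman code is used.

Greedily combine the two least-frequent nodes:
B(11) + G(13) → 24
A(14) + 24 → 38
D(25) + E(26) → 51
38 + H(40) → 78
C(45) + 51 → 96
78 + 96 → 174
F(98) + 174 → 272
Total encoded bits = sum of merged weights = 24 + 38 + 51 + 78 + 96 + 174 + 272 = 733.

733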